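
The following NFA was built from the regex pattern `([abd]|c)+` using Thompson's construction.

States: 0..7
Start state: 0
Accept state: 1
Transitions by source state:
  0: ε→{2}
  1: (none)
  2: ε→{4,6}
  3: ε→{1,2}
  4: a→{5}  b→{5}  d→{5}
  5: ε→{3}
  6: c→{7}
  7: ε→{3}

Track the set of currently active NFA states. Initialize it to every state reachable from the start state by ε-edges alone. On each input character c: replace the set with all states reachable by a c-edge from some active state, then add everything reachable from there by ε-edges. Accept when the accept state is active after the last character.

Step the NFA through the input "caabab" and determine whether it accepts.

start: ε-closure({0}) = {0,2,4,6}
'c' @ 1: {1,2,3,4,6,7}  [accepting]
'a' @ 2: {1,2,3,4,5,6}  [accepting]
'a' @ 3: {1,2,3,4,5,6}  [accepting]
'b' @ 4: {1,2,3,4,5,6}  [accepting]
'a' @ 5: {1,2,3,4,5,6}  [accepting]
'b' @ 6: {1,2,3,4,5,6}  [accepting]
final: {1,2,3,4,5,6}; accept 1 in set

Answer: ACCEPT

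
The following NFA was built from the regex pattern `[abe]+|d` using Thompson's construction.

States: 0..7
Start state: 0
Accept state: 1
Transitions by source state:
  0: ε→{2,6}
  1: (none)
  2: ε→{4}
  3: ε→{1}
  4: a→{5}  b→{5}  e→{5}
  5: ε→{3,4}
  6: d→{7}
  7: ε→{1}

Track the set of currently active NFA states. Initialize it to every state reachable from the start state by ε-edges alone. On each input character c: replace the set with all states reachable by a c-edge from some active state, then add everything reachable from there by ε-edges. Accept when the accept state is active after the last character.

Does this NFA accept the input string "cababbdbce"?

Answer: REJECT

Steps:
start: ε-closure({0}) = {0,2,4,6}
'c' @ 1: {}  — dead — no transitions
rest 'ababbdbce' ignored (set empty)
after full input: {}  (accept=1 not in)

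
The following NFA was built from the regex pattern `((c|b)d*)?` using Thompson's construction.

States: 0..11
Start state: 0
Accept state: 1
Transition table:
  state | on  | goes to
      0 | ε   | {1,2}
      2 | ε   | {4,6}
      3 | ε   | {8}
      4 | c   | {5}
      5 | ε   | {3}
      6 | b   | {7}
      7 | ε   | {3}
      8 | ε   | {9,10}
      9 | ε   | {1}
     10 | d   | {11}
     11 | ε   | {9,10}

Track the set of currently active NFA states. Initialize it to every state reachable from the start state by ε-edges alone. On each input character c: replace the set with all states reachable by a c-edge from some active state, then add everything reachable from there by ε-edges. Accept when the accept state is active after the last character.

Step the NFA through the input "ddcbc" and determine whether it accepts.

Answer: REJECT

Derivation:
start: ε-closure({0}) = {0,1,2,4,6}
'd' @ 1: {}  — state set empty
rest 'dcbc' ignored (set empty)
end set {} — state 1 not in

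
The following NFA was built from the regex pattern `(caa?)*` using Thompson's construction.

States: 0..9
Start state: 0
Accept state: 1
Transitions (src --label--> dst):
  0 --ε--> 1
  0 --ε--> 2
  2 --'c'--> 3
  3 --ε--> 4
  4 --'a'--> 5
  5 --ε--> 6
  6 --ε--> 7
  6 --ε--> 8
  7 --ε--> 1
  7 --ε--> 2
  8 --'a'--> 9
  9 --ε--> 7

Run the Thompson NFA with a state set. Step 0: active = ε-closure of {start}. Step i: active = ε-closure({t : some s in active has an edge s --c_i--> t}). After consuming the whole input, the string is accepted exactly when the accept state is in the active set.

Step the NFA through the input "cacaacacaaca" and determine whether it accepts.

Answer: ACCEPT

Derivation:
start: ε-closure({0}) = {0,1,2}
'c' @ 1: {3,4}
'a' @ 2: {1,2,5,6,7,8}  (accept∈set)
'c' @ 3: {3,4}
'a' @ 4: {1,2,5,6,7,8}  (accept∈set)
'a' @ 5: {1,2,7,9}  (accept∈set)
'c' @ 6: {3,4}
'a' @ 7: {1,2,5,6,7,8}  (accept∈set)
'c' @ 8: {3,4}
'a' @ 9: {1,2,5,6,7,8}  (accept∈set)
'a' @ 10: {1,2,7,9}  (accept∈set)
'c' @ 11: {3,4}
'a' @ 12: {1,2,5,6,7,8}  (accept∈set)
final: {1,2,5,6,7,8}; accept 1 in set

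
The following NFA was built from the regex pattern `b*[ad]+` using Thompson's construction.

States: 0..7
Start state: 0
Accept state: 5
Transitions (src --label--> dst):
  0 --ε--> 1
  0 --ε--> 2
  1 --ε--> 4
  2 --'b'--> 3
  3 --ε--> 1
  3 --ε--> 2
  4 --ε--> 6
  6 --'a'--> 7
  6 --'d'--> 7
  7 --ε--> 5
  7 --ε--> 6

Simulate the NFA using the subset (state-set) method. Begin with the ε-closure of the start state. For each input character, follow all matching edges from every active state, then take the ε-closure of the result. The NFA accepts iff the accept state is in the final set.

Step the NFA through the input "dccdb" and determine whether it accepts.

Answer: REJECT

Steps:
start: ε-closure({0}) = {0,1,2,4,6}
'd' @ 1: {5,6,7}  [accepting]
'c' @ 2: {}  — dead — no transitions
rest 'cdb' ignored (set empty)
after full input: {}  (accept=5 not in)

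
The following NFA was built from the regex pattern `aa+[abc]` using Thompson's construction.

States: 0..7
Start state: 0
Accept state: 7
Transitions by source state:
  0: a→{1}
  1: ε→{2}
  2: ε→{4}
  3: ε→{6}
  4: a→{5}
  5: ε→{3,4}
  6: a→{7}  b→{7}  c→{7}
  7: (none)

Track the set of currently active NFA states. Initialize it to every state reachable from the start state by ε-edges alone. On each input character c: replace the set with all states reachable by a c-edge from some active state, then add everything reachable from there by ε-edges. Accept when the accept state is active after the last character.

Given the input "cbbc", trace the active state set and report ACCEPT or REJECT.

Answer: REJECT

Steps:
S₀ = ε-closure({0}) = {0}
'c' @ 1: {}  — no active states
rest 'bbc' ignored (set empty)
after full input: {}  (accept=7 not in)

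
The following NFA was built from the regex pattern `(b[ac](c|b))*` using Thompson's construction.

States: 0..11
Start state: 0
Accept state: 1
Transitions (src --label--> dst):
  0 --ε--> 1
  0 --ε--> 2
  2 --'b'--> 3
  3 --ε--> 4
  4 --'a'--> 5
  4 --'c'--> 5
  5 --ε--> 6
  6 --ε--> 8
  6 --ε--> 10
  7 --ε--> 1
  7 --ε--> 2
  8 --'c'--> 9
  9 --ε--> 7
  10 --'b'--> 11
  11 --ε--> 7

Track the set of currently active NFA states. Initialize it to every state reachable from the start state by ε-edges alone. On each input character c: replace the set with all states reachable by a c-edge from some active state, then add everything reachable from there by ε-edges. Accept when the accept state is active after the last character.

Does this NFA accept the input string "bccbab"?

start: ε-closure({0}) = {0,1,2}
'b' @ 1: {3,4}
'c' @ 2: {5,6,8,10}
'c' @ 3: {1,2,7,9}  (accept∈set)
'b' @ 4: {3,4}
'a' @ 5: {5,6,8,10}
'b' @ 6: {1,2,7,11}  (accept∈set)
end set {1,2,7,11} — state 1 in

Answer: ACCEPT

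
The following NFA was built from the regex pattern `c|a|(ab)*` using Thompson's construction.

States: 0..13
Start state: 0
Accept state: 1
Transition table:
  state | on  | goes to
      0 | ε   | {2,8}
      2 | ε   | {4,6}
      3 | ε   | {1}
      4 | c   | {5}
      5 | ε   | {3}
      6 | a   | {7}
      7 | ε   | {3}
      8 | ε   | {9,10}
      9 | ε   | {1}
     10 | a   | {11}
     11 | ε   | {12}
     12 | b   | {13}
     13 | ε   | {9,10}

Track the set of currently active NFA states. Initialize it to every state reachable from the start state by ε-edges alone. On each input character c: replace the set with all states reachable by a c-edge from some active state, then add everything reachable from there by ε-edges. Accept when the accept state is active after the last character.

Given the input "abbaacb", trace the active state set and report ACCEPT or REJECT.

S₀ = ε-closure({0}) = {0,1,2,4,6,8,9,10}
'a' @ 1: {1,3,7,11,12}  (accept∈set)
'b' @ 2: {1,9,10,13}  (accept∈set)
'b' @ 3: {}  — dead — no transitions
rest 'aacb' ignored (set empty)
final: {}; accept 1 not in set

Answer: REJECT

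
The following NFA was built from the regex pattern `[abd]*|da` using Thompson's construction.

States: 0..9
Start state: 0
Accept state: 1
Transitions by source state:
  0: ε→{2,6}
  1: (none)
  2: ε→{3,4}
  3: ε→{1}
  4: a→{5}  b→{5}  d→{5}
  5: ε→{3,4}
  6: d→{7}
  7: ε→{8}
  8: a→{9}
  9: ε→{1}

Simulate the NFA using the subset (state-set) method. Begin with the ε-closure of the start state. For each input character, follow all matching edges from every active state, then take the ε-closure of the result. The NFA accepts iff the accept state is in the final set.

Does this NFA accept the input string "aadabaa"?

Answer: ACCEPT

Trace:
initial (ε-close {0}): {0,1,2,3,4,6}
'a' @ 1: {1,3,4,5}  [accepting]
'a' @ 2: {1,3,4,5}  [accepting]
'd' @ 3: {1,3,4,5}  [accepting]
'a' @ 4: {1,3,4,5}  [accepting]
'b' @ 5: {1,3,4,5}  [accepting]
'a' @ 6: {1,3,4,5}  [accepting]
'a' @ 7: {1,3,4,5}  [accepting]
final: {1,3,4,5}; accept 1 in set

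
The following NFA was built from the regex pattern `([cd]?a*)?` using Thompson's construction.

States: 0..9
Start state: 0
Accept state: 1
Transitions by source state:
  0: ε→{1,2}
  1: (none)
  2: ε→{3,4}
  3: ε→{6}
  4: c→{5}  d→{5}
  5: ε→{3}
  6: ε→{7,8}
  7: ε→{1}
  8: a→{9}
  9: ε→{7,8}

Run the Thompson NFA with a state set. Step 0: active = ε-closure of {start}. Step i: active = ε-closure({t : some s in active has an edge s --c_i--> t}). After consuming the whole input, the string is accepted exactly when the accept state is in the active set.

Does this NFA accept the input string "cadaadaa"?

Answer: REJECT

Derivation:
S₀ = ε-closure({0}) = {0,1,2,3,4,6,7,8}
'c' @ 1: {1,3,5,6,7,8}  (accept∈set)
'a' @ 2: {1,7,8,9}  (accept∈set)
'd' @ 3: {}  — dead — no transitions
rest 'aadaa' ignored (set empty)
end set {} — state 1 not in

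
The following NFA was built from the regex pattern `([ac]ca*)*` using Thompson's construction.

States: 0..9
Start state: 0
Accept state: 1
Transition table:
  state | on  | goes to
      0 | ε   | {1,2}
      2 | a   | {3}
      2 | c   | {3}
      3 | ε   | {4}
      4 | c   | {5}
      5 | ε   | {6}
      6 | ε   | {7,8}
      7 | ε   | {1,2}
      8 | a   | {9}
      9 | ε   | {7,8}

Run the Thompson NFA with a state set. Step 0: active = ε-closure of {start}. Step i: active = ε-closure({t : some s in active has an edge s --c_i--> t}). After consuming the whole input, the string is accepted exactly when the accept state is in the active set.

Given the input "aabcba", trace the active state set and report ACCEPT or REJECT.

Answer: REJECT

Steps:
S₀ = ε-closure({0}) = {0,1,2}
'a' @ 1: {3,4}
'a' @ 2: {}  — dead — no transitions
rest 'bcba' ignored (set empty)
after full input: {}  (accept=1 not in)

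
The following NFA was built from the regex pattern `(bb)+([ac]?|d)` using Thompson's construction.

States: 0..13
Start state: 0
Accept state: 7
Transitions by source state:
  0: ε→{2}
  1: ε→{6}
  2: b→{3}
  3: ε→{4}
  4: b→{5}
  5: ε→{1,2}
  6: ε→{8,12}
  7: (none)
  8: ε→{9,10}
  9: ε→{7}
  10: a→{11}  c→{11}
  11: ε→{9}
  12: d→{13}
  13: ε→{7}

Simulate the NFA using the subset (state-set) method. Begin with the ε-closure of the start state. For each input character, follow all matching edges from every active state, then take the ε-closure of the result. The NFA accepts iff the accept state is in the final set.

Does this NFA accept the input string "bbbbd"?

S₀ = ε-closure({0}) = {0,2}
'b' @ 1: {3,4}
'b' @ 2: {1,2,5,6,7,8,9,10,12}  ✓accept
'b' @ 3: {3,4}
'b' @ 4: {1,2,5,6,7,8,9,10,12}  ✓accept
'd' @ 5: {7,13}  ✓accept
end set {7,13} — state 7 in

Answer: ACCEPT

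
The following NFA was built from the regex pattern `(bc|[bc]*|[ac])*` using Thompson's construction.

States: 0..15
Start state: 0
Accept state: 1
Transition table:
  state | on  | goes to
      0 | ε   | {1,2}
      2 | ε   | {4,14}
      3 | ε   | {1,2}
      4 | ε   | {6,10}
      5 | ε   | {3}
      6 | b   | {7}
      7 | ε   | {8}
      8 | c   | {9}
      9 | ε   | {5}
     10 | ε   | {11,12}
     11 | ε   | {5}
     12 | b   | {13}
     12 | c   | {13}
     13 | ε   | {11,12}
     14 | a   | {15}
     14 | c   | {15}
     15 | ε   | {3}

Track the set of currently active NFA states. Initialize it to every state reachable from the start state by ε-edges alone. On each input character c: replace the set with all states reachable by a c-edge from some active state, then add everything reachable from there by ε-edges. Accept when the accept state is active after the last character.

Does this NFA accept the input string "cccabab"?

S₀ = ε-closure({0}) = {0,1,2,3,4,5,6,10,11,12,14}
'c' @ 1: {1,2,3,4,5,6,10,11,12,13,14,15}  ✓accept
'c' @ 2: {1,2,3,4,5,6,10,11,12,13,14,15}  ✓accept
'c' @ 3: {1,2,3,4,5,6,10,11,12,13,14,15}  ✓accept
'a' @ 4: {1,2,3,4,5,6,10,11,12,14,15}  ✓accept
'b' @ 5: {1,2,3,4,5,6,7,8,10,11,12,13,14}  ✓accept
'a' @ 6: {1,2,3,4,5,6,10,11,12,14,15}  ✓accept
'b' @ 7: {1,2,3,4,5,6,7,8,10,11,12,13,14}  ✓accept
end set {1,2,3,4,5,6,7,8,10,11,12,13,14} — state 1 in

Answer: ACCEPT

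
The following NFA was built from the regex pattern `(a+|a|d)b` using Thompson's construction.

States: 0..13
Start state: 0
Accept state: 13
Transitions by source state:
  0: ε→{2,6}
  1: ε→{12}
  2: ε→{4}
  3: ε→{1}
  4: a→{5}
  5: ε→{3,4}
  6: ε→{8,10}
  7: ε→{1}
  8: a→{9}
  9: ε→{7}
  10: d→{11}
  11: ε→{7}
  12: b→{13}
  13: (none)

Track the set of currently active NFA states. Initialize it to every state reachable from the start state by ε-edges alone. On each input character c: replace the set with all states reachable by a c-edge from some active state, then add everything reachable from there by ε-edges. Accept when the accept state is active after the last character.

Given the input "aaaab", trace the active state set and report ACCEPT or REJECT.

Answer: ACCEPT

Derivation:
initial (ε-close {0}): {0,2,4,6,8,10}
'a' @ 1: {1,3,4,5,7,9,12}
'a' @ 2: {1,3,4,5,12}
'a' @ 3: {1,3,4,5,12}
'a' @ 4: {1,3,4,5,12}
'b' @ 5: {13}  [accepting]
after full input: {13}  (accept=13 in)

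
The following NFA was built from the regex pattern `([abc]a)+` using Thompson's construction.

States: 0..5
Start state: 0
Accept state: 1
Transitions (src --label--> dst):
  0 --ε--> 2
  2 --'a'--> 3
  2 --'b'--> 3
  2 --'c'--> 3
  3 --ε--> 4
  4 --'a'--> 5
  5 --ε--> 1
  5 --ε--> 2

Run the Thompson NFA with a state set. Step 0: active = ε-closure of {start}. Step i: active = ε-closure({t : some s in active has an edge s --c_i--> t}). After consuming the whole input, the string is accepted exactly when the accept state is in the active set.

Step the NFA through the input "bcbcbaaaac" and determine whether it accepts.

Answer: REJECT

Trace:
start: ε-closure({0}) = {0,2}
'b' @ 1: {3,4}
'c' @ 2: {}  — dead — no transitions
rest 'bcbaaaac' ignored (set empty)
end set {} — state 1 not in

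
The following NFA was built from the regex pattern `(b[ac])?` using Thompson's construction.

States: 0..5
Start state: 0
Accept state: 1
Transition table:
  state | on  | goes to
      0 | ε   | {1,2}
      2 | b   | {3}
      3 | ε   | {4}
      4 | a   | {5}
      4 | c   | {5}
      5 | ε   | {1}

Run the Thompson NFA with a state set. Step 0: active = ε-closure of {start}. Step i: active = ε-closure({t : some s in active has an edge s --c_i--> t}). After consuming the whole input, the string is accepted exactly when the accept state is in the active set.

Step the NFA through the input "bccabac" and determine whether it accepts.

initial (ε-close {0}): {0,1,2}
'b' @ 1: {3,4}
'c' @ 2: {1,5}  (accept∈set)
'c' @ 3: {}  — dead — no transitions
rest 'abac' ignored (set empty)
end set {} — state 1 not in

Answer: REJECT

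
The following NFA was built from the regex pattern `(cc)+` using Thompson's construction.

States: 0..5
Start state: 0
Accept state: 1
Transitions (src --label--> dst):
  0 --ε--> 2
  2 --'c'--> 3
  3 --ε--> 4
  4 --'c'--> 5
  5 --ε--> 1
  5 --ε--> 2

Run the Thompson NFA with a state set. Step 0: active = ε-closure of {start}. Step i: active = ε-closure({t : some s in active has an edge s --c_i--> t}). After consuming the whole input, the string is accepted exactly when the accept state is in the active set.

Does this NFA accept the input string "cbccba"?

initial (ε-close {0}): {0,2}
'c' @ 1: {3,4}
'b' @ 2: {}  — dead — no transitions
rest 'ccba' ignored (set empty)
end set {} — state 1 not in

Answer: REJECT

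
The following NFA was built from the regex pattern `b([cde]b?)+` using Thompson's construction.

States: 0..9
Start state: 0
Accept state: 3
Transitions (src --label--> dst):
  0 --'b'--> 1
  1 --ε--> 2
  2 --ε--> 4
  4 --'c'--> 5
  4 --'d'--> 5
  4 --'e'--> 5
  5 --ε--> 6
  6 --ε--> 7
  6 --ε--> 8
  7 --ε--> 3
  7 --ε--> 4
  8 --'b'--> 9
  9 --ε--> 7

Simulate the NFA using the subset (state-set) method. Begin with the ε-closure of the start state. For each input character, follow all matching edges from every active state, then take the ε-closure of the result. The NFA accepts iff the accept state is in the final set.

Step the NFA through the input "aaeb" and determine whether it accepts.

initial (ε-close {0}): {0}
'a' @ 1: {}  — state set empty
rest 'aeb' ignored (set empty)
after full input: {}  (accept=3 not in)

Answer: REJECT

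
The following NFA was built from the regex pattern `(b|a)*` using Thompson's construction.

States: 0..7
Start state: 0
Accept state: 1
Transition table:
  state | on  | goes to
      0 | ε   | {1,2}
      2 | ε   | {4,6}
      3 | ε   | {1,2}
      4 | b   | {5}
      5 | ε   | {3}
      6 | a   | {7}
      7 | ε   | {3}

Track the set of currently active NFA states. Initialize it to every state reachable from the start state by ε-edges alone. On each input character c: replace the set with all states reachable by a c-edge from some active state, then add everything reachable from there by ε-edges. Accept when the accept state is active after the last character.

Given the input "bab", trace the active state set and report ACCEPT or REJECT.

start: ε-closure({0}) = {0,1,2,4,6}
'b' @ 1: {1,2,3,4,5,6}  ✓accept
'a' @ 2: {1,2,3,4,6,7}  ✓accept
'b' @ 3: {1,2,3,4,5,6}  ✓accept
after full input: {1,2,3,4,5,6}  (accept=1 in)

Answer: ACCEPT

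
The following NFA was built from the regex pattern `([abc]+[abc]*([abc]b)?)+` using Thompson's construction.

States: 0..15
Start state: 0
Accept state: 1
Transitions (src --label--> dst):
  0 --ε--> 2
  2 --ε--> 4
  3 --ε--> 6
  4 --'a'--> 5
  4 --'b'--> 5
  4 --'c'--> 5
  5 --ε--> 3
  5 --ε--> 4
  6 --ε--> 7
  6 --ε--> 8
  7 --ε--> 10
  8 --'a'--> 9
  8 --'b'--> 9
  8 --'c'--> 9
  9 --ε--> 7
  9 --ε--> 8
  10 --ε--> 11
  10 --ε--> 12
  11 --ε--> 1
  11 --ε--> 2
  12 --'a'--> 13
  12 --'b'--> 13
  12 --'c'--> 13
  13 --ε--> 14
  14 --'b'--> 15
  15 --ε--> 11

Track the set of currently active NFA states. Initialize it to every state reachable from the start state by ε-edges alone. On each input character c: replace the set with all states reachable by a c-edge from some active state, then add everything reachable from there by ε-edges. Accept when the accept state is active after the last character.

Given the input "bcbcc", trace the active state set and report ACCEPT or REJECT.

Answer: ACCEPT

Steps:
S₀ = ε-closure({0}) = {0,2,4}
'b' @ 1: {1,2,3,4,5,6,7,8,10,11,12}  [accepting]
'c' @ 2: {1,2,3,4,5,6,7,8,9,10,11,12,13,14}  [accepting]
'b' @ 3: {1,2,3,4,5,6,7,8,9,10,11,12,13,14,15}  [accepting]
'c' @ 4: {1,2,3,4,5,6,7,8,9,10,11,12,13,14}  [accepting]
'c' @ 5: {1,2,3,4,5,6,7,8,9,10,11,12,13,14}  [accepting]
final: {1,2,3,4,5,6,7,8,9,10,11,12,13,14}; accept 1 in set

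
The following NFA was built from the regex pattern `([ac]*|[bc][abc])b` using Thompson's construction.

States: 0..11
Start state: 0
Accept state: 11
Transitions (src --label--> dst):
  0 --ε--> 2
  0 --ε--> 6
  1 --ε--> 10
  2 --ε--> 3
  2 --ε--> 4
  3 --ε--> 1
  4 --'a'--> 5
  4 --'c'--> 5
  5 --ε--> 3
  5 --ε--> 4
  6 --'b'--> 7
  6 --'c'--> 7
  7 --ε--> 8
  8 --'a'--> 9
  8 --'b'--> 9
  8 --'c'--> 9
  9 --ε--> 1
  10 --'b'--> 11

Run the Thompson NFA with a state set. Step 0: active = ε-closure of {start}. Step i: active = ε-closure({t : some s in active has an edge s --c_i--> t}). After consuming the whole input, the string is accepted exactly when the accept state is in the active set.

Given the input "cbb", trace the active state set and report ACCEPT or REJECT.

start: ε-closure({0}) = {0,1,2,3,4,6,10}
'c' @ 1: {1,3,4,5,7,8,10}
'b' @ 2: {1,9,10,11}  (accept∈set)
'b' @ 3: {11}  (accept∈set)
after full input: {11}  (accept=11 in)

Answer: ACCEPT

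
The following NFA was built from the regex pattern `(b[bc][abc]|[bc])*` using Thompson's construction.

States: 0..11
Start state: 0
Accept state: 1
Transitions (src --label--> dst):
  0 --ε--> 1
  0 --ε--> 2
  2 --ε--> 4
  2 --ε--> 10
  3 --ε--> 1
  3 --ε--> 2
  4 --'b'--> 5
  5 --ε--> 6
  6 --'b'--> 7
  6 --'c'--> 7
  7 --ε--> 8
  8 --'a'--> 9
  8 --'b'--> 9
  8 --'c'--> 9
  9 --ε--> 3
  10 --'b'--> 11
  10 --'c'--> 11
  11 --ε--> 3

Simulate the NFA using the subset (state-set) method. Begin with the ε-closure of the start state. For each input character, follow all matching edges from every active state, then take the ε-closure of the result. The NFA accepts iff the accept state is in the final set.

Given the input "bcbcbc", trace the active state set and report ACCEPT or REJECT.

initial (ε-close {0}): {0,1,2,4,10}
'b' @ 1: {1,2,3,4,5,6,10,11}  ✓accept
'c' @ 2: {1,2,3,4,7,8,10,11}  ✓accept
'b' @ 3: {1,2,3,4,5,6,9,10,11}  ✓accept
'c' @ 4: {1,2,3,4,7,8,10,11}  ✓accept
'b' @ 5: {1,2,3,4,5,6,9,10,11}  ✓accept
'c' @ 6: {1,2,3,4,7,8,10,11}  ✓accept
end set {1,2,3,4,7,8,10,11} — state 1 in

Answer: ACCEPT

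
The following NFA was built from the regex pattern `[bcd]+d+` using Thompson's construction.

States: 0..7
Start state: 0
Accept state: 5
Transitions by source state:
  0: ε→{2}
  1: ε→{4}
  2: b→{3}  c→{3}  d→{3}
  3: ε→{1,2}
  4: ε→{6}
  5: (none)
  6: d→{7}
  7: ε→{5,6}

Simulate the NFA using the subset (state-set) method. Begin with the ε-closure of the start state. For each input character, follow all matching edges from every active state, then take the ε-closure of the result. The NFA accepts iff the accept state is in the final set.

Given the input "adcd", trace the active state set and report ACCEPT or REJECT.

Answer: REJECT

Trace:
start: ε-closure({0}) = {0,2}
'a' @ 1: {}  — dead — no transitions
rest 'dcd' ignored (set empty)
after full input: {}  (accept=5 not in)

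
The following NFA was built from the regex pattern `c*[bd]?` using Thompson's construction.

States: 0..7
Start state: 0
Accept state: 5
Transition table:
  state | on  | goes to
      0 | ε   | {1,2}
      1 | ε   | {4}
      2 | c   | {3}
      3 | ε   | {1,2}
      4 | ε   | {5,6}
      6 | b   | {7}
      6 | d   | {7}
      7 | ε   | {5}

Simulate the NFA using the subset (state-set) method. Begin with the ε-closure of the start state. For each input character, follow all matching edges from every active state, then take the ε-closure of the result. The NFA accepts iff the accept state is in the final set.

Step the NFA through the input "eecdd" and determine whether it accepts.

Answer: REJECT

Steps:
initial (ε-close {0}): {0,1,2,4,5,6}
'e' @ 1: {}  — no active states
rest 'ecdd' ignored (set empty)
final: {}; accept 5 not in set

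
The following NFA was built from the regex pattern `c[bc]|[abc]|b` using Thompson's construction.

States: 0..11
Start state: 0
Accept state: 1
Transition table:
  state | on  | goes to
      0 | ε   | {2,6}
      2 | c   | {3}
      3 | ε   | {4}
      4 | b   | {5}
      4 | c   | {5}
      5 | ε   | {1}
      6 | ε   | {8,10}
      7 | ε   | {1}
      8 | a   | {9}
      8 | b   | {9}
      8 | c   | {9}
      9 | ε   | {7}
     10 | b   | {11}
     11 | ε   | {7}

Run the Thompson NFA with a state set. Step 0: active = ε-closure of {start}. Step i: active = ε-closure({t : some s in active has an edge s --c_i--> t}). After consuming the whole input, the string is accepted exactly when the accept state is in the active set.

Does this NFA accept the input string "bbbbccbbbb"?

start: ε-closure({0}) = {0,2,6,8,10}
'b' @ 1: {1,7,9,11}  ✓accept
'b' @ 2: {}  — no active states
rest 'bbccbbbb' ignored (set empty)
after full input: {}  (accept=1 not in)

Answer: REJECT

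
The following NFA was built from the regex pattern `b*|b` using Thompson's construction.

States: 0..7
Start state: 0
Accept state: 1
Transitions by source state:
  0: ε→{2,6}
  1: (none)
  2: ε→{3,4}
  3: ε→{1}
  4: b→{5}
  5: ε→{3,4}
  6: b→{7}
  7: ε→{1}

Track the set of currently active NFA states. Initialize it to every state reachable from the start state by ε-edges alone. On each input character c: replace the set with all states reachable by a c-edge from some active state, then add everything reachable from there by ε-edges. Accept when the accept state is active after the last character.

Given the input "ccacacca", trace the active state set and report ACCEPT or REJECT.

start: ε-closure({0}) = {0,1,2,3,4,6}
'c' @ 1: {}  — no active states
rest 'cacacca' ignored (set empty)
after full input: {}  (accept=1 not in)

Answer: REJECT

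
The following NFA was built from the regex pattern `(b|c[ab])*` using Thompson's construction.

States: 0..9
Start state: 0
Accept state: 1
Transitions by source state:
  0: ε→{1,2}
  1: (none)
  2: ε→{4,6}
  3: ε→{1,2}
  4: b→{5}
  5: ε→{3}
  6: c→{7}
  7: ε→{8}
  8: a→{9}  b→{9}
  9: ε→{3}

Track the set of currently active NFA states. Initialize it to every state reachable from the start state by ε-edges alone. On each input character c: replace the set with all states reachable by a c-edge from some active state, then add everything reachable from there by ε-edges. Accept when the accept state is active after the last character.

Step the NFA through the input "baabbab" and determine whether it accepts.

initial (ε-close {0}): {0,1,2,4,6}
'b' @ 1: {1,2,3,4,5,6}  ✓accept
'a' @ 2: {}  — state set empty
rest 'abbab' ignored (set empty)
end set {} — state 1 not in

Answer: REJECT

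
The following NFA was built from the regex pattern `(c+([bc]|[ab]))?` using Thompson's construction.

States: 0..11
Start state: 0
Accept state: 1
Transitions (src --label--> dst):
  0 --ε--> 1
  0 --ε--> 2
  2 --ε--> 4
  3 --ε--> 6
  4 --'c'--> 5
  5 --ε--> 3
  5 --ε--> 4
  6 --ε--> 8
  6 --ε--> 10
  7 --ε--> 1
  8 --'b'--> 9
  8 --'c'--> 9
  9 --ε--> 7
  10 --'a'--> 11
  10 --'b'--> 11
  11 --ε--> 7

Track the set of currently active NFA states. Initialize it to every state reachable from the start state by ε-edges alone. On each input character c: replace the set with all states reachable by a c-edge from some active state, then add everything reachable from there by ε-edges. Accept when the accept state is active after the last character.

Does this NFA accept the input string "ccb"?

Answer: ACCEPT

Steps:
S₀ = ε-closure({0}) = {0,1,2,4}
'c' @ 1: {3,4,5,6,8,10}
'c' @ 2: {1,3,4,5,6,7,8,9,10}  (accept∈set)
'b' @ 3: {1,7,9,11}  (accept∈set)
end set {1,7,9,11} — state 1 in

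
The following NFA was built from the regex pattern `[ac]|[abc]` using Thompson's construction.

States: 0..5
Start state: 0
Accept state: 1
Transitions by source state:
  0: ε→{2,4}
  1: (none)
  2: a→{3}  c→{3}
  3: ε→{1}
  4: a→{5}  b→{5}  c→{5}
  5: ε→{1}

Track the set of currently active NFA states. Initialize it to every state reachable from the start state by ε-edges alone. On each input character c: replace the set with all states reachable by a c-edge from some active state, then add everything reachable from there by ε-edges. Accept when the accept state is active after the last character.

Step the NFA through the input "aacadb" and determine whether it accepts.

Answer: REJECT

Trace:
start: ε-closure({0}) = {0,2,4}
'a' @ 1: {1,3,5}  ✓accept
'a' @ 2: {}  — no active states
rest 'cadb' ignored (set empty)
final: {}; accept 1 not in set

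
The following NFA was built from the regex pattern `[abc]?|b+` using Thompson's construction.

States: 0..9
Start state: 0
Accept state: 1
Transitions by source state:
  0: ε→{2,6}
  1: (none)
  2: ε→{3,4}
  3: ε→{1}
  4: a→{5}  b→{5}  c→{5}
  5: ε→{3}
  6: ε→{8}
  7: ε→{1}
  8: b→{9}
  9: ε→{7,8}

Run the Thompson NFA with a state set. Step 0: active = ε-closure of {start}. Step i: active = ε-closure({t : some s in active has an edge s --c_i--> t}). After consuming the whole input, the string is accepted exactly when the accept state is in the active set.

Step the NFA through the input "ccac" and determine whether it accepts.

Answer: REJECT

Trace:
S₀ = ε-closure({0}) = {0,1,2,3,4,6,8}
'c' @ 1: {1,3,5}  [accepting]
'c' @ 2: {}  — dead — no transitions
rest 'ac' ignored (set empty)
final: {}; accept 1 not in set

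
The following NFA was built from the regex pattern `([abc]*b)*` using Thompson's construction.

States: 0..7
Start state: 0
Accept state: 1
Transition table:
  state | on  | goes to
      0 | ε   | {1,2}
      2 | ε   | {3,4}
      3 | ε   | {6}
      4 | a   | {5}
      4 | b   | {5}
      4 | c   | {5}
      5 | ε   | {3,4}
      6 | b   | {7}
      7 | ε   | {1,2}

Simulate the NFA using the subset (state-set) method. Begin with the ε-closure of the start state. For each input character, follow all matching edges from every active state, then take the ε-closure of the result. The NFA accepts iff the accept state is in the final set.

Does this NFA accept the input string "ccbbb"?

S₀ = ε-closure({0}) = {0,1,2,3,4,6}
'c' @ 1: {3,4,5,6}
'c' @ 2: {3,4,5,6}
'b' @ 3: {1,2,3,4,5,6,7}  [accepting]
'b' @ 4: {1,2,3,4,5,6,7}  [accepting]
'b' @ 5: {1,2,3,4,5,6,7}  [accepting]
after full input: {1,2,3,4,5,6,7}  (accept=1 in)

Answer: ACCEPT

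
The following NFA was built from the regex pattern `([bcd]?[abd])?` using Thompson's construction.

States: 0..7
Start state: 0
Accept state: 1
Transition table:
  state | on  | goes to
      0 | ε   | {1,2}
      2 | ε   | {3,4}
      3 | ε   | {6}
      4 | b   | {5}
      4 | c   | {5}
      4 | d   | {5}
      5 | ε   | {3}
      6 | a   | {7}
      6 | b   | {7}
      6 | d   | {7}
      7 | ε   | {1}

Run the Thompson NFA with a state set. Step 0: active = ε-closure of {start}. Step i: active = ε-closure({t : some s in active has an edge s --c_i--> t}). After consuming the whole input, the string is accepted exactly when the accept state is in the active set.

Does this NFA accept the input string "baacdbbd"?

S₀ = ε-closure({0}) = {0,1,2,3,4,6}
'b' @ 1: {1,3,5,6,7}  ✓accept
'a' @ 2: {1,7}  ✓accept
'a' @ 3: {}  — no active states
rest 'cdbbd' ignored (set empty)
final: {}; accept 1 not in set

Answer: REJECT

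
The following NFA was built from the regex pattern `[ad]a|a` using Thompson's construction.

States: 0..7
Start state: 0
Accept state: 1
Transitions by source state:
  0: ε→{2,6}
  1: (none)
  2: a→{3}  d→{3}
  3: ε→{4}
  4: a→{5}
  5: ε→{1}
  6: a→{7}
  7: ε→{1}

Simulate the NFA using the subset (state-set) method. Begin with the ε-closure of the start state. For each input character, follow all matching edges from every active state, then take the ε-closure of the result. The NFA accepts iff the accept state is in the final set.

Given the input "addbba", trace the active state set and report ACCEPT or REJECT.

initial (ε-close {0}): {0,2,6}
'a' @ 1: {1,3,4,7}  [accepting]
'd' @ 2: {}  — no active states
rest 'dbba' ignored (set empty)
final: {}; accept 1 not in set

Answer: REJECT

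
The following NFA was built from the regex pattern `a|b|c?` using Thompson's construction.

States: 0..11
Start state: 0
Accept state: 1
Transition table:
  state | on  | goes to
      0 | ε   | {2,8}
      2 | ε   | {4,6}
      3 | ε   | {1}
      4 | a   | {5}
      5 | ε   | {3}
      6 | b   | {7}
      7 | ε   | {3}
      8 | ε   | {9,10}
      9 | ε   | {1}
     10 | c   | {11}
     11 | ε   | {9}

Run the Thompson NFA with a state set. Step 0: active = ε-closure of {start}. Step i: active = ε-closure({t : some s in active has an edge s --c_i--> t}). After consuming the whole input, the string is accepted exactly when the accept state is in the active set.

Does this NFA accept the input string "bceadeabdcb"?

Answer: REJECT

Derivation:
start: ε-closure({0}) = {0,1,2,4,6,8,9,10}
'b' @ 1: {1,3,7}  (accept∈set)
'c' @ 2: {}  — no active states
rest 'eadeabdcb' ignored (set empty)
final: {}; accept 1 not in set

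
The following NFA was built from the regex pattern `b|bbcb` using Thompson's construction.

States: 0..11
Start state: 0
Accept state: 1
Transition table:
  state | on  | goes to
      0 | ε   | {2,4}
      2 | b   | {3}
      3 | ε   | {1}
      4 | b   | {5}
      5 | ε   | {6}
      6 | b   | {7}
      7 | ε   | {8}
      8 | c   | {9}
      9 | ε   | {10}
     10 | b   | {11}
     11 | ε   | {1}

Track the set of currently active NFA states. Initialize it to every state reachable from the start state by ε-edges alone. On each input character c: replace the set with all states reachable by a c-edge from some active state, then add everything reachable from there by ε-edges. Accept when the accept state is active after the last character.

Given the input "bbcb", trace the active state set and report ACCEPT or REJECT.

initial (ε-close {0}): {0,2,4}
'b' @ 1: {1,3,5,6}  ✓accept
'b' @ 2: {7,8}
'c' @ 3: {9,10}
'b' @ 4: {1,11}  ✓accept
final: {1,11}; accept 1 in set

Answer: ACCEPT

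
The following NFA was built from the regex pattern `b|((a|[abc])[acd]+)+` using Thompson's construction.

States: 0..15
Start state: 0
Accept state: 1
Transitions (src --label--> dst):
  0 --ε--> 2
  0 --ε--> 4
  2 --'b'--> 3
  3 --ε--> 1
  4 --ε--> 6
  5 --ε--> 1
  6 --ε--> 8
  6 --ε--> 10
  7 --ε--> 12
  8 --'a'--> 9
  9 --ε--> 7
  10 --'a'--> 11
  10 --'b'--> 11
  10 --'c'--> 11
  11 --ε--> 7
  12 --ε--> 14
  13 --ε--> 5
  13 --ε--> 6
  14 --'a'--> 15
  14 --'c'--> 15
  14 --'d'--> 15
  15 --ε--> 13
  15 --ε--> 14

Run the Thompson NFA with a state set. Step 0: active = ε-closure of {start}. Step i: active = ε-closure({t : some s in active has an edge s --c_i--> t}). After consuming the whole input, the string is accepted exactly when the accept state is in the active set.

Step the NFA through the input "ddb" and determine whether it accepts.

S₀ = ε-closure({0}) = {0,2,4,6,8,10}
'd' @ 1: {}  — state set empty
rest 'db' ignored (set empty)
final: {}; accept 1 not in set

Answer: REJECT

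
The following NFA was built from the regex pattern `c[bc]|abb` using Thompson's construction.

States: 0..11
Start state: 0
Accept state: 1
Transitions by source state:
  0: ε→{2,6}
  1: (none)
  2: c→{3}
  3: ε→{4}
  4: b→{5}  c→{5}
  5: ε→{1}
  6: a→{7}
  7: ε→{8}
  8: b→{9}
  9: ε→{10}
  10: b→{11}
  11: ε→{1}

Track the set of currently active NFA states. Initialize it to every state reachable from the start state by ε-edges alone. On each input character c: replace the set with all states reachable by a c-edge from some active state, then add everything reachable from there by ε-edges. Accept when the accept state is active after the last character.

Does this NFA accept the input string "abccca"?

Answer: REJECT

Trace:
initial (ε-close {0}): {0,2,6}
'a' @ 1: {7,8}
'b' @ 2: {9,10}
'c' @ 3: {}  — dead — no transitions
rest 'cca' ignored (set empty)
final: {}; accept 1 not in set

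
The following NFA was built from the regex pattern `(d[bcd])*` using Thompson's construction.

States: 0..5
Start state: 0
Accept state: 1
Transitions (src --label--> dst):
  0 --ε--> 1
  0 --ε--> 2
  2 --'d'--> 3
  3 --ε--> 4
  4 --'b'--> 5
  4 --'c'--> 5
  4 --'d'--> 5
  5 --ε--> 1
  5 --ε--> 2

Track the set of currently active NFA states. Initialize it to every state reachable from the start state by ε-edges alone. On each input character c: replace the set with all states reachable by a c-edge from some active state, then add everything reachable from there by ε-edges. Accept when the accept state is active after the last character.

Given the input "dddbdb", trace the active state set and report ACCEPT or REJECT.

Answer: ACCEPT

Derivation:
initial (ε-close {0}): {0,1,2}
'd' @ 1: {3,4}
'd' @ 2: {1,2,5}  [accepting]
'd' @ 3: {3,4}
'b' @ 4: {1,2,5}  [accepting]
'd' @ 5: {3,4}
'b' @ 6: {1,2,5}  [accepting]
end set {1,2,5} — state 1 in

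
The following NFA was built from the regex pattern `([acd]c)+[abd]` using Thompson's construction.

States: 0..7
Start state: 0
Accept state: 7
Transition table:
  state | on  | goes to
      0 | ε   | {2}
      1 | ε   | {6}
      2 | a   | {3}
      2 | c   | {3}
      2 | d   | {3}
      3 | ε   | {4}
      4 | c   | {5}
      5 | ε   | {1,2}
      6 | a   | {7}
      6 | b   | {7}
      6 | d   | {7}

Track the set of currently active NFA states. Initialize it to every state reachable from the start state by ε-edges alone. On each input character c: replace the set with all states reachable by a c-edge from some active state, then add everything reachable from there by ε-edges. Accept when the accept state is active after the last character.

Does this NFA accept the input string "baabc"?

Answer: REJECT

Derivation:
S₀ = ε-closure({0}) = {0,2}
'b' @ 1: {}  — state set empty
rest 'aabc' ignored (set empty)
after full input: {}  (accept=7 not in)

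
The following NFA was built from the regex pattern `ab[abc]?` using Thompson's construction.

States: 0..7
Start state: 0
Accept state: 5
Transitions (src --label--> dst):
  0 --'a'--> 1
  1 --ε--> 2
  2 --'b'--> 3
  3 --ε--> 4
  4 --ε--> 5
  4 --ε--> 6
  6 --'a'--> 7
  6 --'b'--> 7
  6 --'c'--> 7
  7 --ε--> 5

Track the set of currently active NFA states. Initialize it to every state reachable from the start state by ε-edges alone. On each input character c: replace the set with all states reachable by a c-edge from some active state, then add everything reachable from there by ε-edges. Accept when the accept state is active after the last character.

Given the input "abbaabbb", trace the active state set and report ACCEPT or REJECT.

initial (ε-close {0}): {0}
'a' @ 1: {1,2}
'b' @ 2: {3,4,5,6}  [accepting]
'b' @ 3: {5,7}  [accepting]
'a' @ 4: {}  — dead — no transitions
rest 'abbb' ignored (set empty)
end set {} — state 5 not in

Answer: REJECT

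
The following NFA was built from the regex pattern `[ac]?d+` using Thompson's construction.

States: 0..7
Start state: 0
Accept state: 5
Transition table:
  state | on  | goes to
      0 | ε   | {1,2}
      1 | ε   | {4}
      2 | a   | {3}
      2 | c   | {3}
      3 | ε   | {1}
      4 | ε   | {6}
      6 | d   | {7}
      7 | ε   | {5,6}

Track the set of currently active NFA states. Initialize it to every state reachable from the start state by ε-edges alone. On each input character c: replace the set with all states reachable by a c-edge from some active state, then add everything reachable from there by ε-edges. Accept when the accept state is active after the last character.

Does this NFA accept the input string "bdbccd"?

Answer: REJECT

Steps:
S₀ = ε-closure({0}) = {0,1,2,4,6}
'b' @ 1: {}  — no active states
rest 'dbccd' ignored (set empty)
final: {}; accept 5 not in set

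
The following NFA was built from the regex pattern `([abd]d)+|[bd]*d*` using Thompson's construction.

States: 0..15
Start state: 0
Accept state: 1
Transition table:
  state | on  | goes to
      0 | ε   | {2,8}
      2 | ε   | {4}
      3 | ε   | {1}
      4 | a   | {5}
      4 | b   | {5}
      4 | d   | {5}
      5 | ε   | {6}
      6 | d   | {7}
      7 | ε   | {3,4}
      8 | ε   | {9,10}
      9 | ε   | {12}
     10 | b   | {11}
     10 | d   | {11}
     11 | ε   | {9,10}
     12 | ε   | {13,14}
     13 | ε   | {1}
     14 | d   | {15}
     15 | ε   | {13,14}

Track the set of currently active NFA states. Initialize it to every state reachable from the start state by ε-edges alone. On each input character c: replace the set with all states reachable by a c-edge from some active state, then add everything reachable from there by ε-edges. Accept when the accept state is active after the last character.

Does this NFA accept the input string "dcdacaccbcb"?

Answer: REJECT

Steps:
initial (ε-close {0}): {0,1,2,4,8,9,10,12,13,14}
'd' @ 1: {1,5,6,9,10,11,12,13,14,15}  [accepting]
'c' @ 2: {}  — state set empty
rest 'dacaccbcb' ignored (set empty)
final: {}; accept 1 not in set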